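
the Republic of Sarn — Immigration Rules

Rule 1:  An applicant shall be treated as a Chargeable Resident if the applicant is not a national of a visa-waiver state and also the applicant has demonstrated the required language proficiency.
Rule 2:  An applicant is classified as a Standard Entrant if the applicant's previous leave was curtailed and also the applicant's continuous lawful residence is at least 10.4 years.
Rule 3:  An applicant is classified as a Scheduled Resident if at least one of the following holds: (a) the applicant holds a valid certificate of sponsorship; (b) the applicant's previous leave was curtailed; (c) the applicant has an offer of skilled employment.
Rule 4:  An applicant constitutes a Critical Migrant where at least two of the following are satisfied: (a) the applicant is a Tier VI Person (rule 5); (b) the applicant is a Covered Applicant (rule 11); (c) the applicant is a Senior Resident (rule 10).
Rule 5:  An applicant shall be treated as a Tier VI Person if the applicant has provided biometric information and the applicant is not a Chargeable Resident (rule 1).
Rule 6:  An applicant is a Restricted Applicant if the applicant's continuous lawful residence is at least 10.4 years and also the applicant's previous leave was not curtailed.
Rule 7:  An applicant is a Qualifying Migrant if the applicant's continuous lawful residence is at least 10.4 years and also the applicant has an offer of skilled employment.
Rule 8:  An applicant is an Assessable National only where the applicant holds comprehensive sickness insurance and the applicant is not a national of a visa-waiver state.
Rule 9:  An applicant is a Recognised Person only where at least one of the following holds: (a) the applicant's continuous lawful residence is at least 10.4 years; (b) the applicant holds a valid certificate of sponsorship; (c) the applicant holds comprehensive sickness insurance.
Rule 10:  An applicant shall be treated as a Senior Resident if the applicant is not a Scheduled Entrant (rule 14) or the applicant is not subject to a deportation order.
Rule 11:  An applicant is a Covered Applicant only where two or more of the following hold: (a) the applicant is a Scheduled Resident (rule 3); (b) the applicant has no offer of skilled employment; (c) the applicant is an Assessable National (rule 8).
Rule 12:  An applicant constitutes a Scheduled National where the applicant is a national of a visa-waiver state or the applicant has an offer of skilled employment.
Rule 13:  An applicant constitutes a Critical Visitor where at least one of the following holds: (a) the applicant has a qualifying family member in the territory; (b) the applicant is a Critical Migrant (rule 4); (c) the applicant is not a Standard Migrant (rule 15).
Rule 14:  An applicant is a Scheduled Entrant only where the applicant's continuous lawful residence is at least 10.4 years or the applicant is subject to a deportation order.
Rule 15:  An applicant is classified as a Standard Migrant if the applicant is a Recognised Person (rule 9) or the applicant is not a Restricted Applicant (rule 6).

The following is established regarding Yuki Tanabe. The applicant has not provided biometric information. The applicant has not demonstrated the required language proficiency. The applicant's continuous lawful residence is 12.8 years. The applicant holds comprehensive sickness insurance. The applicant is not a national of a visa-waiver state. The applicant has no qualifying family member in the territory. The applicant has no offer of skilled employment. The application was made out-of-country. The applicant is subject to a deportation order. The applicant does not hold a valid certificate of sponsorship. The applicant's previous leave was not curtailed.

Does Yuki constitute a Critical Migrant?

No

Under rule 1: the applicant is not a national of a visa-waiver state? yes; and the applicant has demonstrated the required language proficiency? no. So the applicant is not a Chargeable Resident.
Under rule 5: the applicant has provided biometric information? no; and not a Chargeable Resident (rule 1)? yes. So the applicant is not a Tier VI Person.
Under rule 3: the applicant holds a valid certificate of sponsorship? no; or the applicant's previous leave was curtailed? no; or the applicant has an offer of skilled employment? no. So the applicant is not a Scheduled Resident.
Under rule 8: the applicant holds comprehensive sickness insurance? yes; and the applicant is not a national of a visa-waiver state? yes. So the applicant is an Assessable National.
Under rule 11: Scheduled Resident (rule 3)? no; the applicant has no offer of skilled employment? yes; Assessable National (rule 8)? yes — 2 of 3 hold (need ≥2) → satisfied.
Under rule 14: applicant's continuous lawful residence: 12.8 years ≥ 10.4 years? yes; or the applicant is subject to a deportation order? yes. So the applicant is a Scheduled Entrant.
Under rule 10: not a Scheduled Entrant (rule 14)? no; or the applicant is not subject to a deportation order? no. So the applicant is not a Senior Resident.
Under rule 4: Tier VI Person (rule 5)? no; Covered Applicant (rule 11)? yes; Senior Resident (rule 10)? no — 1 of 3 hold (need ≥2) → not satisfied.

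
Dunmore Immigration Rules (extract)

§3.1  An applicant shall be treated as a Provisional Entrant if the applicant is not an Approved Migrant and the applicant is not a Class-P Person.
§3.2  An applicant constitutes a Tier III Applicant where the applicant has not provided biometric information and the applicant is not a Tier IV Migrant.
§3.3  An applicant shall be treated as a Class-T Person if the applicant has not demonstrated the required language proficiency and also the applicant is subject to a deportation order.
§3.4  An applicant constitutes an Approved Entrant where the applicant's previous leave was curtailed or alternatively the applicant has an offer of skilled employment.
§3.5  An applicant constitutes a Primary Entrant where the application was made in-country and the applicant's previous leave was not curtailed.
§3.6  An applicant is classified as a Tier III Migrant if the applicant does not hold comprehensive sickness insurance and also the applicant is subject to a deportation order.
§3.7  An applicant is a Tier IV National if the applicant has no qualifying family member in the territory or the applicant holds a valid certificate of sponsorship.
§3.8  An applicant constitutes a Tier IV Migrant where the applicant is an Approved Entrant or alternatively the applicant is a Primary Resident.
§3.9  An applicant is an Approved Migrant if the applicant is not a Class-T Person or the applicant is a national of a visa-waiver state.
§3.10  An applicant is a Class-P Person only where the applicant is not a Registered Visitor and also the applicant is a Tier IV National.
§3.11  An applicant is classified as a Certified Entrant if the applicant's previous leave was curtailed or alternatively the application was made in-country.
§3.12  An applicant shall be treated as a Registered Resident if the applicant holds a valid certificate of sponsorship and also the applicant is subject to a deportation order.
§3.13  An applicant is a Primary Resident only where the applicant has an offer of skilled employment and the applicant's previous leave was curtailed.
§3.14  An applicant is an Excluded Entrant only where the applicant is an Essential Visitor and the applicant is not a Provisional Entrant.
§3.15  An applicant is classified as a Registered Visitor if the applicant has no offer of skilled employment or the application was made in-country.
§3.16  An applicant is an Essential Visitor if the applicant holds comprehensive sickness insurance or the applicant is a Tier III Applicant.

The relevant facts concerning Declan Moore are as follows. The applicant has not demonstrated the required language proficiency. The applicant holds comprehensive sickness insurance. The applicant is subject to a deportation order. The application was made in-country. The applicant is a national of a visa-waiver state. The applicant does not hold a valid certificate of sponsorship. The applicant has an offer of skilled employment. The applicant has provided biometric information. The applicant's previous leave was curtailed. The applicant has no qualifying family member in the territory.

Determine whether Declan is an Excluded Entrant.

Yes

Under §3.4: the applicant's previous leave was curtailed? yes; or the applicant has an offer of skilled employment? yes. So the applicant is an Approved Entrant.
Under §3.13: the applicant has an offer of skilled employment? yes; and the applicant's previous leave was curtailed? yes. So the applicant is a Primary Resident.
Under §3.8: Approved Entrant (§3.4)? yes; or Primary Resident (§3.13)? yes. So the applicant is a Tier IV Migrant.
Under §3.2: the applicant has not provided biometric information? no; and not a Tier IV Migrant (§3.8)? no. So the applicant is not a Tier III Applicant.
Under §3.16: the applicant holds comprehensive sickness insurance? yes; or Tier III Applicant (§3.2)? no. So the applicant is an Essential Visitor.
Under §3.3: the applicant has not demonstrated the required language proficiency? yes; and the applicant is subject to a deportation order? yes. So the applicant is a Class-T Person.
Under §3.9: not a Class-T Person (§3.3)? no; or the applicant is a national of a visa-waiver state? yes. So the applicant is an Approved Migrant.
Under §3.15: the applicant has no offer of skilled employment? no; or the application was made in-country? yes. So the applicant is a Registered Visitor.
Under §3.7: the applicant has no qualifying family member in the territory? yes; or the applicant holds a valid certificate of sponsorship? no. So the applicant is a Tier IV National.
Under §3.10: not a Registered Visitor (§3.15)? no; and Tier IV National (§3.7)? yes. So the applicant is not a Class-P Person.
Under §3.1: not an Approved Migrant (§3.9)? no; and not a Class-P Person (§3.10)? yes. So the applicant is not a Provisional Entrant.
Under §3.14: Essential Visitor (§3.16)? yes; and not a Provisional Entrant (§3.1)? yes. So the applicant is an Excluded Entrant.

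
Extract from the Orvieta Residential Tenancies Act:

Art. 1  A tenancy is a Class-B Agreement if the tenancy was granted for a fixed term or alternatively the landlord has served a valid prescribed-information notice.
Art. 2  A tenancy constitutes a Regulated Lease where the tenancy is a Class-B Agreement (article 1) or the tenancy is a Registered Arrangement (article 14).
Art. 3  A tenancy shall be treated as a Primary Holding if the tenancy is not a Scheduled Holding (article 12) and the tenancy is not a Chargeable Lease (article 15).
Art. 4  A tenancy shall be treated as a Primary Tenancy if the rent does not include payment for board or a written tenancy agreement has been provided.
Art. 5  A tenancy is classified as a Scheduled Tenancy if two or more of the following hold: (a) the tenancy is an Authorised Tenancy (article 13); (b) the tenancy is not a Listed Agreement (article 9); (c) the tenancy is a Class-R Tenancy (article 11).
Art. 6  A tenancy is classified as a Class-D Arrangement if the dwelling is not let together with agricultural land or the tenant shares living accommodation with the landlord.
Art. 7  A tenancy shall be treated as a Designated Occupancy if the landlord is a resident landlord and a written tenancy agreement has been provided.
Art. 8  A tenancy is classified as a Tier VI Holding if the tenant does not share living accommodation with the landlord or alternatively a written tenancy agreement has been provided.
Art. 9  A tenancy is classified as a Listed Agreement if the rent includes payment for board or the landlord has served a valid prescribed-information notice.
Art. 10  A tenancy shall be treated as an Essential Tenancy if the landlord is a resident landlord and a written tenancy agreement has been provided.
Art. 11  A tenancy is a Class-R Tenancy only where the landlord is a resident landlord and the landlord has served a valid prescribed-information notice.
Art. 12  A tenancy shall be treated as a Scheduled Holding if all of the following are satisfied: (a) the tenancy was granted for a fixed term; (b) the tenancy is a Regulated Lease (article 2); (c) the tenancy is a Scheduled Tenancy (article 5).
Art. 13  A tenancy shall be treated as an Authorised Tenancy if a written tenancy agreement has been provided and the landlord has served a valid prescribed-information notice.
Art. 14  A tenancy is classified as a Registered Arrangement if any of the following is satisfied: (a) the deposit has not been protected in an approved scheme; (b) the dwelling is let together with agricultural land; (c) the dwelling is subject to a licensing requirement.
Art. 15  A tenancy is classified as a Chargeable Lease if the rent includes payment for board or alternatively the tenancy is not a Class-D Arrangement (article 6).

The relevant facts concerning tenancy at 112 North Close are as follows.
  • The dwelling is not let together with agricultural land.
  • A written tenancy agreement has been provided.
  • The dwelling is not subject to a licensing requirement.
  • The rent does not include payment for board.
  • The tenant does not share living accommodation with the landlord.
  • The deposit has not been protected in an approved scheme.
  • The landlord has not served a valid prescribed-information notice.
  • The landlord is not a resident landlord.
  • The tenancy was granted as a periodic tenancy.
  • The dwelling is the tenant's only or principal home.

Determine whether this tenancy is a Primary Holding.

article 1 — Class-B Agreement: [the tenancy was granted for a fixed term? no] OR [the landlord has served a valid prescribed-information notice? no] → not satisfied.
article 14 — Registered Arrangement: [the deposit has not been protected in an approved scheme? yes] OR [the dwelling is let together with agricultural land? no] OR [the dwelling is subject to a licensing requirement? no] → satisfied.
article 2 — Regulated Lease: [Class-B Agreement (article 1)? no] OR [Registered Arrangement (article 14)? yes] → satisfied.
article 13 — Authorised Tenancy: [a written tenancy agreement has been provided? yes] AND [the landlord has served a valid prescribed-information notice? no] → not satisfied.
article 9 — Listed Agreement: [the rent includes payment for board? no] OR [the landlord has served a valid prescribed-information notice? no] → not satisfied.
article 11 — Class-R Tenancy: [the landlord is a resident landlord? no] AND [the landlord has served a valid prescribed-information notice? no] → not satisfied.
article 5 — Scheduled Tenancy: Authorised Tenancy (article 13)? no; not a Listed Agreement (article 9)? yes; Class-R Tenancy (article 11)? no — 1 of 3 hold (need ≥2) → not satisfied.
article 12 — Scheduled Holding: [the tenancy was granted for a fixed term? no] AND [Regulated Lease (article 2)? yes] AND [Scheduled Tenancy (article 5)? no] → not satisfied.
article 6 — Class-D Arrangement: [the dwelling is not let together with agricultural land? yes] OR [the tenant shares living accommodation with the landlord? no] → satisfied.
article 15 — Chargeable Lease: [the rent includes payment for board? no] OR [not a Class-D Arrangement (article 6)? no] → not satisfied.
article 3 — Primary Holding: [not a Scheduled Holding (article 12)? yes] AND [not a Chargeable Lease (article 15)? yes] → satisfied.

Yes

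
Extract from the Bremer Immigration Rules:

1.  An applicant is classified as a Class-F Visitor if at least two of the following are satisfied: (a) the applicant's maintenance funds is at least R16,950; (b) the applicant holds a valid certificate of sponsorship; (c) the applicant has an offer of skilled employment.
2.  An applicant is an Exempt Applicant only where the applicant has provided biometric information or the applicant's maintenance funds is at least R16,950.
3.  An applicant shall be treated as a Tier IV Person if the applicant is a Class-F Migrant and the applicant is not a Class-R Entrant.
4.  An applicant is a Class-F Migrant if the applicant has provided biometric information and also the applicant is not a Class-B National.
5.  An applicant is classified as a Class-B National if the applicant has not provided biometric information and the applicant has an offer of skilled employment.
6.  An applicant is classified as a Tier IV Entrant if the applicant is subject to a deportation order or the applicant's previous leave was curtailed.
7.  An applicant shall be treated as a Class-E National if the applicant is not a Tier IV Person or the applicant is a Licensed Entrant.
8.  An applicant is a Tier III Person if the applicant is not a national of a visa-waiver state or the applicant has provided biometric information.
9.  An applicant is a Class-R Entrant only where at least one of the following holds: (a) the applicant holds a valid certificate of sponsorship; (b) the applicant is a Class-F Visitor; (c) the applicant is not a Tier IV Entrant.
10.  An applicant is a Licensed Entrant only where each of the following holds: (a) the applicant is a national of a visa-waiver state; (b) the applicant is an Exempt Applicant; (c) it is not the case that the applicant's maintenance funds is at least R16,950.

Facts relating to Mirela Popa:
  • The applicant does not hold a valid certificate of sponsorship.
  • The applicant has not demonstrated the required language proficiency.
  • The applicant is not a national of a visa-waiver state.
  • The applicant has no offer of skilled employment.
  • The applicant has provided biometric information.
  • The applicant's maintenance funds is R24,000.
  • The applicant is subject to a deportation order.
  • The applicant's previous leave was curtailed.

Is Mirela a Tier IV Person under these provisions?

Under paragraph 5: the applicant has not provided biometric information? no; and the applicant has an offer of skilled employment? no. So the applicant is not a Class-B National.
Under paragraph 4: the applicant has provided biometric information? yes; and not a Class-B National (paragraph 5)? yes. So the applicant is a Class-F Migrant.
Under paragraph 1: applicant's maintenance funds: R24,000 ≥ R16,950? yes; the applicant holds a valid certificate of sponsorship? no; the applicant has an offer of skilled employment? no — 1 of 3 hold (need ≥2) → not satisfied.
Under paragraph 6: the applicant is subject to a deportation order? yes; or the applicant's previous leave was curtailed? yes. So the applicant is a Tier IV Entrant.
Under paragraph 9: the applicant holds a valid certificate of sponsorship? no; or Class-F Visitor (paragraph 1)? no; or not a Tier IV Entrant (paragraph 6)? no. So the applicant is not a Class-R Entrant.
Under paragraph 3: Class-F Migrant (paragraph 4)? yes; and not a Class-R Entrant (paragraph 9)? yes. So the applicant is a Tier IV Person.

Yes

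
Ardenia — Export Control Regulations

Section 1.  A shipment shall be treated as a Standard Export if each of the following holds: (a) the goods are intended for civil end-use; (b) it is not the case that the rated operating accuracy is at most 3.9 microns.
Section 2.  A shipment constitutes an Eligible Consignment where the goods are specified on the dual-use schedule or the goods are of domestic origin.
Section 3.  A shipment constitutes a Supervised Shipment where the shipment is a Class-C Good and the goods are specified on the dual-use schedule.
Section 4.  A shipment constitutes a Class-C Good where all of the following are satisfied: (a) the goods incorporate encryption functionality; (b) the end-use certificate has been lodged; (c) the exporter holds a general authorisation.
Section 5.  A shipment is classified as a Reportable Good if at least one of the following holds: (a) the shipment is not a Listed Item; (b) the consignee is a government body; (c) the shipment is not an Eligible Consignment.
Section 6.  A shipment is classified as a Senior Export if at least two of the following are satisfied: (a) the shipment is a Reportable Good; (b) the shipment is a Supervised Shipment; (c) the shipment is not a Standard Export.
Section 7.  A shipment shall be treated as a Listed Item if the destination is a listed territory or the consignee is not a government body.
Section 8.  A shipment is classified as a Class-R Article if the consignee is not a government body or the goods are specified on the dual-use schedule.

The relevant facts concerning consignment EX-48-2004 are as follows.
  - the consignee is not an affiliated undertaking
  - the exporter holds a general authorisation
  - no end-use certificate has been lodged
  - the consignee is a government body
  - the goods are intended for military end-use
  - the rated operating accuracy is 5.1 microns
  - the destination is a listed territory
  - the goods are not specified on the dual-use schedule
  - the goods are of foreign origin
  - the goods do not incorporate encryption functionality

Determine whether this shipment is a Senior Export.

Yes

section 7 — Listed Item: [the destination is a listed territory? yes] OR [the consignee is not a government body? no] → satisfied.
section 2 — Eligible Consignment: [the goods are specified on the dual-use schedule? no] OR [the goods are of domestic origin? no] → not satisfied.
section 5 — Reportable Good: [not a Listed Item (section 7)? no] OR [the consignee is a government body? yes] OR [not an Eligible Consignment (section 2)? yes] → satisfied.
section 4 — Class-C Good: [the goods incorporate encryption functionality? no] AND [the end-use certificate has been lodged? no] AND [the exporter holds a general authorisation? yes] → not satisfied.
section 3 — Supervised Shipment: [Class-C Good (section 4)? no] AND [the goods are specified on the dual-use schedule? no] → not satisfied.
section 1 — Standard Export: [the goods are intended for civil end-use? no] AND [rated operating accuracy: 5.1 microns ≤ 3.9 microns? no, so negated condition yes] → not satisfied.
section 6 — Senior Export: Reportable Good (section 5)? yes; Supervised Shipment (section 3)? no; not a Standard Export (section 1)? yes — 2 of 3 hold (need ≥2) → satisfied.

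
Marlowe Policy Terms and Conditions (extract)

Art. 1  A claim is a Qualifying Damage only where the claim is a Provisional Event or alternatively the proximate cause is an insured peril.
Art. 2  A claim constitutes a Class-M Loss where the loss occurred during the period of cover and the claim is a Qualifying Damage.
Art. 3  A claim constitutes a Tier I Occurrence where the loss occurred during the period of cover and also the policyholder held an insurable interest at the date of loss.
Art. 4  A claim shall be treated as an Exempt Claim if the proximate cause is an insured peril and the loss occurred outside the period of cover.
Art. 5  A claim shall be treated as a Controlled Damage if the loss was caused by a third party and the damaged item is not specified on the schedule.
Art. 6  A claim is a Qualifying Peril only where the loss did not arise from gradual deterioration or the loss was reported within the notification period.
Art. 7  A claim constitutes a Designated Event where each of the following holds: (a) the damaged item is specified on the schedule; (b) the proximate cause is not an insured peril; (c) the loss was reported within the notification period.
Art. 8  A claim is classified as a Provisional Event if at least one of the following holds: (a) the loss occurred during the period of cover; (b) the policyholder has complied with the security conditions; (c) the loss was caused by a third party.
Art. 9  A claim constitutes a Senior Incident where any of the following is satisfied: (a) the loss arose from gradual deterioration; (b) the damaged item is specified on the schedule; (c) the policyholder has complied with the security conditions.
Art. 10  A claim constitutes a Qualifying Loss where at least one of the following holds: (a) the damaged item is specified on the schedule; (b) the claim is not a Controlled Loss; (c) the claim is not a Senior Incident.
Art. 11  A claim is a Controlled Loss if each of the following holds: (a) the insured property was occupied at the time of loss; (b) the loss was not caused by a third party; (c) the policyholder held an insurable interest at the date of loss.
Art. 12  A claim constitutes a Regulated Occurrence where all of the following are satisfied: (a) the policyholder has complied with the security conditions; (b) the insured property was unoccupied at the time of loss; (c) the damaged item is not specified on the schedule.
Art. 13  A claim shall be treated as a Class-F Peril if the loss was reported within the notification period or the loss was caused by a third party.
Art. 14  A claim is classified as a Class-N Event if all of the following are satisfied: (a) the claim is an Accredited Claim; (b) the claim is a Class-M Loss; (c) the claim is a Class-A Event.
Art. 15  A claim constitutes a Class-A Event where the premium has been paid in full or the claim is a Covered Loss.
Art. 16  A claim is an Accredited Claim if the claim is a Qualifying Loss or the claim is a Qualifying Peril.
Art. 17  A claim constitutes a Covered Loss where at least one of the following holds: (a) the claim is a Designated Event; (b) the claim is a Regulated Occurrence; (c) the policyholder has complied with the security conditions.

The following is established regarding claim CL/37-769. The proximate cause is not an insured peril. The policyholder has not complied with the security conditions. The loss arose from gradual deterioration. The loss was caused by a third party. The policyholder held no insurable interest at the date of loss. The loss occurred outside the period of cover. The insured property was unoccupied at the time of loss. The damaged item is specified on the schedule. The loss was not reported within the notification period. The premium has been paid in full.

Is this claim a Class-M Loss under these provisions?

article 8 — Provisional Event: [the loss occurred during the period of cover? no] OR [the policyholder has complied with the security conditions? no] OR [the loss was caused by a third party? yes] → satisfied.
article 1 — Qualifying Damage: [Provisional Event (article 8)? yes] OR [the proximate cause is an insured peril? no] → satisfied.
article 2 — Class-M Loss: [the loss occurred during the period of cover? no] AND [Qualifying Damage (article 1)? yes] → not satisfied.

No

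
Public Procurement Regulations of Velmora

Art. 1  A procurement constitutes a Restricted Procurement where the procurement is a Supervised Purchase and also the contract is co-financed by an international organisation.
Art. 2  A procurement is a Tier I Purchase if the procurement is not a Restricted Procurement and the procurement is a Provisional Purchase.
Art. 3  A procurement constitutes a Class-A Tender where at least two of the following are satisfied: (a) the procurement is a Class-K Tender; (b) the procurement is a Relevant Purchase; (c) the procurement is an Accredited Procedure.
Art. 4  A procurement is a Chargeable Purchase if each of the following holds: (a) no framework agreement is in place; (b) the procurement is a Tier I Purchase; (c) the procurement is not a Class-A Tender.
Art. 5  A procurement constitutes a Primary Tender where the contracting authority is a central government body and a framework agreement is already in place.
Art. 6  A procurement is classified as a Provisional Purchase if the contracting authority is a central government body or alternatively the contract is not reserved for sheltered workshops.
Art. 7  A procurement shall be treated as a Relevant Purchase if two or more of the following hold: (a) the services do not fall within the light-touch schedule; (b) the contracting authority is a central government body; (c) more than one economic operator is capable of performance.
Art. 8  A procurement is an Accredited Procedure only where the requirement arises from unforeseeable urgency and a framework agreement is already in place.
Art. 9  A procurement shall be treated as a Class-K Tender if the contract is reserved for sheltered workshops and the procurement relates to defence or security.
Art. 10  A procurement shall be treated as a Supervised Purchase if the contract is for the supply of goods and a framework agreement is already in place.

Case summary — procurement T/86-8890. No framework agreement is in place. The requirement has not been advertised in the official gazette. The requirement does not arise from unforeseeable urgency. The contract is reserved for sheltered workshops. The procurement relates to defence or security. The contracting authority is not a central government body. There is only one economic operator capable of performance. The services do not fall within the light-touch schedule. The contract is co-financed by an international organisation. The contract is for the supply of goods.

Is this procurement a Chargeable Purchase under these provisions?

No

Under article 10: the contract is for the supply of goods? yes; and a framework agreement is already in place? no. So the procurement is not a Supervised Purchase.
Under article 1: Supervised Purchase (article 10)? no; and the contract is co-financed by an international organisation? yes. So the procurement is not a Restricted Procurement.
Under article 6: the contracting authority is a central government body? no; or the contract is not reserved for sheltered workshops? no. So the procurement is not a Provisional Purchase.
Under article 2: not a Restricted Procurement (article 1)? yes; and Provisional Purchase (article 6)? no. So the procurement is not a Tier I Purchase.
Under article 9: the contract is reserved for sheltered workshops? yes; and the procurement relates to defence or security? yes. So the procurement is a Class-K Tender.
Under article 7: the services do not fall within the light-touch schedule? yes; the contracting authority is a central government body? no; more than one economic operator is capable of performance? no — 1 of 3 hold (need ≥2) → not satisfied.
Under article 8: the requirement arises from unforeseeable urgency? no; and a framework agreement is already in place? no. So the procurement is not an Accredited Procedure.
Under article 3: Class-K Tender (article 9)? yes; Relevant Purchase (article 7)? no; Accredited Procedure (article 8)? no — 1 of 3 hold (need ≥2) → not satisfied.
Under article 4: no framework agreement is in place? yes; and Tier I Purchase (article 2)? no; and not a Class-A Tender (article 3)? yes. So the procurement is not a Chargeable Purchase.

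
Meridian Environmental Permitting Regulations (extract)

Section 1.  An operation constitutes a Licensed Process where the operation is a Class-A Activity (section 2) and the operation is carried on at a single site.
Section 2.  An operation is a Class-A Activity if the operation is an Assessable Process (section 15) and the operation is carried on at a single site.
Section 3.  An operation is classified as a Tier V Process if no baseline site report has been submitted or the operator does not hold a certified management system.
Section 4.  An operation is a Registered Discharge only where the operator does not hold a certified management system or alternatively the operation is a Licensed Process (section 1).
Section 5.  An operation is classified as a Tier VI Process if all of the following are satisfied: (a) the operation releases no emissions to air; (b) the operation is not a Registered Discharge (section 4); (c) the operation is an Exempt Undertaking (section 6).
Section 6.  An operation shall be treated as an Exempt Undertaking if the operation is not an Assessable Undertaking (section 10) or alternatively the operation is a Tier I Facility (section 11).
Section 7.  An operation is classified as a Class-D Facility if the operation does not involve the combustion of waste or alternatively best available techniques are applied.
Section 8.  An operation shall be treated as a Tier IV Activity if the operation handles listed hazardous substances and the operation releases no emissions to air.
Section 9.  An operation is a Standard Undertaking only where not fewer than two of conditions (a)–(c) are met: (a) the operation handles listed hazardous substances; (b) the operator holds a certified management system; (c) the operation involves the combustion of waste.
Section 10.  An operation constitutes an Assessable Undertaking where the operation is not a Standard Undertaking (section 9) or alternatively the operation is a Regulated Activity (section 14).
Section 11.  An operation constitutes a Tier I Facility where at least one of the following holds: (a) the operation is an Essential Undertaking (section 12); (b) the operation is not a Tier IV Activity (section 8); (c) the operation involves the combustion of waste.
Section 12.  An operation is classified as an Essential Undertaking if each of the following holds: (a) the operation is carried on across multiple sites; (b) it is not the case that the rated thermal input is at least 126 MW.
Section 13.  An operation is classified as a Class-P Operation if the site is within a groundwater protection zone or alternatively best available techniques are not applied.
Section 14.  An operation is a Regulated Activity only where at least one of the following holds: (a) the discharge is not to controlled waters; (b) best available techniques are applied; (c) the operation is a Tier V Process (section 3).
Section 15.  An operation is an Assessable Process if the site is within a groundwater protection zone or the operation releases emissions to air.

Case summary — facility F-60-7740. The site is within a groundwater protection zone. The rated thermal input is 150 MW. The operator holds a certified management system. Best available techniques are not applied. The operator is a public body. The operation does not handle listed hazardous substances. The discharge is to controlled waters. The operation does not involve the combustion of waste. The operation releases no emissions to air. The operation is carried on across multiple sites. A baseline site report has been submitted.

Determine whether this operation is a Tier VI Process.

section 15 — Assessable Process: [the site is within a groundwater protection zone? yes] OR [the operation releases emissions to air? no] → satisfied.
section 2 — Class-A Activity: [Assessable Process (section 15)? yes] AND [the operation is carried on at a single site? no] → not satisfied.
section 1 — Licensed Process: [Class-A Activity (section 2)? no] AND [the operation is carried on at a single site? no] → not satisfied.
section 4 — Registered Discharge: [the operator does not hold a certified management system? no] OR [Licensed Process (section 1)? no] → not satisfied.
section 9 — Standard Undertaking: the operation handles listed hazardous substances? no; the operator holds a certified management system? yes; the operation involves the combustion of waste? no — 1 of 3 hold (need ≥2) → not satisfied.
section 3 — Tier V Process: [no baseline site report has been submitted? no] OR [the operator does not hold a certified management system? no] → not satisfied.
section 14 — Regulated Activity: [the discharge is not to controlled waters? no] OR [best available techniques are applied? no] OR [Tier V Process (section 3)? no] → not satisfied.
section 10 — Assessable Undertaking: [not a Standard Undertaking (section 9)? yes] OR [Regulated Activity (section 14)? no] → satisfied.
section 12 — Essential Undertaking: [the operation is carried on across multiple sites? yes] AND [rated thermal input: 150 MW ≥ 126 MW? yes, so negated condition no] → not satisfied.
section 8 — Tier IV Activity: [the operation handles listed hazardous substances? no] AND [the operation releases no emissions to air? yes] → not satisfied.
section 11 — Tier I Facility: [Essential Undertaking (section 12)? no] OR [not a Tier IV Activity (section 8)? yes] OR [the operation involves the combustion of waste? no] → satisfied.
section 6 — Exempt Undertaking: [not an Assessable Undertaking (section 10)? no] OR [Tier I Facility (section 11)? yes] → satisfied.
section 5 — Tier VI Process: [the operation releases no emissions to air? yes] AND [not a Registered Discharge (section 4)? yes] AND [Exempt Undertaking (section 6)? yes] → satisfied.

Yes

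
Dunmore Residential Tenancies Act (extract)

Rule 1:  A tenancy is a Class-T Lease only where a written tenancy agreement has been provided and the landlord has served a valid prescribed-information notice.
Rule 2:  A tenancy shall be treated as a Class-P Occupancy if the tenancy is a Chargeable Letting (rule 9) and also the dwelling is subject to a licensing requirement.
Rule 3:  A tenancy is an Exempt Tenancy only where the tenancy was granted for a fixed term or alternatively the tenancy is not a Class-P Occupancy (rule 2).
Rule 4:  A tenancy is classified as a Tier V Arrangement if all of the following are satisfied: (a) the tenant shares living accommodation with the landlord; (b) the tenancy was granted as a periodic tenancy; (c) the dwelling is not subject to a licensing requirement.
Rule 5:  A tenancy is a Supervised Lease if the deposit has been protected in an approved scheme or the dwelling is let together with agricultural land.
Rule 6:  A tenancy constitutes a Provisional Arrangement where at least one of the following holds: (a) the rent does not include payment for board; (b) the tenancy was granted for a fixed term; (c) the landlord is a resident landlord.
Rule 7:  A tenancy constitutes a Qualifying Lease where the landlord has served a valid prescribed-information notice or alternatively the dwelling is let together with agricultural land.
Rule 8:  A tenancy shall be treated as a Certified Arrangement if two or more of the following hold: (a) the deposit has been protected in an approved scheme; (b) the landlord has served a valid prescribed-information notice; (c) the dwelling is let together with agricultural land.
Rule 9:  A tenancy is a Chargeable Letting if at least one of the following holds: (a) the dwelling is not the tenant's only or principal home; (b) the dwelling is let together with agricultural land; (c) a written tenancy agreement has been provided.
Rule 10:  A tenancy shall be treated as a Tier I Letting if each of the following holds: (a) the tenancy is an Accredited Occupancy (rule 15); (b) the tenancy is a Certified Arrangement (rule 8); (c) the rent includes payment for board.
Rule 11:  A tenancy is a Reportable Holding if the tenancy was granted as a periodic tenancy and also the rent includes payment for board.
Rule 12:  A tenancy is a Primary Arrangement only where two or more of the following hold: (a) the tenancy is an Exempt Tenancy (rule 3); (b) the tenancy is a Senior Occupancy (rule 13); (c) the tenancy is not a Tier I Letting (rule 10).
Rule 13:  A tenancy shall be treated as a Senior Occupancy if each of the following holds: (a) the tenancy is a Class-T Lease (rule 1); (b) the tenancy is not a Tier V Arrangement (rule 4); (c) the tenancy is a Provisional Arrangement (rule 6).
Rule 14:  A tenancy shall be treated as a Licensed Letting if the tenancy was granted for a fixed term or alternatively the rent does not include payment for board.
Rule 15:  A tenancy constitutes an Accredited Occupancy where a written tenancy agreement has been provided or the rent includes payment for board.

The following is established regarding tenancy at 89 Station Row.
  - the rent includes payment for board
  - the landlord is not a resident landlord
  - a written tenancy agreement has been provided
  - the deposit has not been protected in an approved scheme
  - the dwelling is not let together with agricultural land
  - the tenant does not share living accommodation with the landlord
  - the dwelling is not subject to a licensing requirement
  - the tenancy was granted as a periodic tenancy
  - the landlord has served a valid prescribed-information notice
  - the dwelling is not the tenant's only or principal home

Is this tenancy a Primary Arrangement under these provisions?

rule 9 — Chargeable Letting: [the dwelling is not the tenant's only or principal home? yes] OR [the dwelling is let together with agricultural land? no] OR [a written tenancy agreement has been provided? yes] → satisfied.
rule 2 — Class-P Occupancy: [Chargeable Letting (rule 9)? yes] AND [the dwelling is subject to a licensing requirement? no] → not satisfied.
rule 3 — Exempt Tenancy: [the tenancy was granted for a fixed term? no] OR [not a Class-P Occupancy (rule 2)? yes] → satisfied.
rule 1 — Class-T Lease: [a written tenancy agreement has been provided? yes] AND [the landlord has served a valid prescribed-information notice? yes] → satisfied.
rule 4 — Tier V Arrangement: [the tenant shares living accommodation with the landlord? no] AND [the tenancy was granted as a periodic tenancy? yes] AND [the dwelling is not subject to a licensing requirement? yes] → not satisfied.
rule 6 — Provisional Arrangement: [the rent does not include payment for board? no] OR [the tenancy was granted for a fixed term? no] OR [the landlord is a resident landlord? no] → not satisfied.
rule 13 — Senior Occupancy: [Class-T Lease (rule 1)? yes] AND [not a Tier V Arrangement (rule 4)? yes] AND [Provisional Arrangement (rule 6)? no] → not satisfied.
rule 15 — Accredited Occupancy: [a written tenancy agreement has been provided? yes] OR [the rent includes payment for board? yes] → satisfied.
rule 8 — Certified Arrangement: the deposit has been protected in an approved scheme? no; the landlord has served a valid prescribed-information notice? yes; the dwelling is let together with agricultural land? no — 1 of 3 hold (need ≥2) → not satisfied.
rule 10 — Tier I Letting: [Accredited Occupancy (rule 15)? yes] AND [Certified Arrangement (rule 8)? no] AND [the rent includes payment for board? yes] → not satisfied.
rule 12 — Primary Arrangement: Exempt Tenancy (rule 3)? yes; Senior Occupancy (rule 13)? no; not a Tier I Letting (rule 10)? yes — 2 of 3 hold (need ≥2) → satisfied.

Yes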